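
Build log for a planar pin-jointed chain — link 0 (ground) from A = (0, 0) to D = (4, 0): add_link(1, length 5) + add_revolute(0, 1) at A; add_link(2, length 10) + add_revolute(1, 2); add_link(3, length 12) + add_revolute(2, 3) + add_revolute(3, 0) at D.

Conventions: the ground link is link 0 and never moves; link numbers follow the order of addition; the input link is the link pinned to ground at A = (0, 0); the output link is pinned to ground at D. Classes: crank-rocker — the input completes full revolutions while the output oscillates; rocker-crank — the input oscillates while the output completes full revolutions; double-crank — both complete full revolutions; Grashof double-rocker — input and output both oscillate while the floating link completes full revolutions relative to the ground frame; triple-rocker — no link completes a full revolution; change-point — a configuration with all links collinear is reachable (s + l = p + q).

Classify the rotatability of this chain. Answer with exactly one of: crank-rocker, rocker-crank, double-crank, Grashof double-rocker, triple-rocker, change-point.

lengths: ground=4, input=5, coupler=10, output=12
sorted: s=4 (shortest), l=12 (longest), p+q=15
s + l = 16 vs p + q = 15
s + l > p + q → non-Grashof → no link fully rotates → triple-rocker

triple-rocker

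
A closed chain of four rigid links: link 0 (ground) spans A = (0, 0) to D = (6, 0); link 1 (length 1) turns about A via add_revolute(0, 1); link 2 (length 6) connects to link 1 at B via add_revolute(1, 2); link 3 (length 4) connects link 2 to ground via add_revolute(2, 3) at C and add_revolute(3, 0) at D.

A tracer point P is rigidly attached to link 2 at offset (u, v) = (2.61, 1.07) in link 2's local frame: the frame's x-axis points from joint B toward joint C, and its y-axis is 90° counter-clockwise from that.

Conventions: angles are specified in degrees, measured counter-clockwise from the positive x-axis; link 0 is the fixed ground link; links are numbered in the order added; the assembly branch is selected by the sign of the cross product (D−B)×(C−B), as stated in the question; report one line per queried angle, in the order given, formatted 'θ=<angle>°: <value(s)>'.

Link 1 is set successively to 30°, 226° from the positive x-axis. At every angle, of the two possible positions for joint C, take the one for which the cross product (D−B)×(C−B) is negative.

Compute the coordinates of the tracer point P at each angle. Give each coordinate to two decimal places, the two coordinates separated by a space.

A=(0,0), D=(6.00,0)
θ=30°: B = A + 1.00·(cos30°, sin30°) = (0.8660, 0.5000)
θ=30°: |BD| = 5.1583
θ=30°: circle(B,6.00) ∩ circle(D,4.00): a=4.5178, h=3.9484
θ=30°:   candidates: C₊=(5.7452,3.9919) cross=20.367; C₋=(4.9798,-3.8677) cross=-20.367
θ=30°:   branch - wants cross < 0 → take C=(4.9798,-3.8677) (cross=-20.367)
θ=30°: ex = (C−B)/|BC| = (0.6856,-0.7280); ey = (0.7280,0.6856)
θ=30°: P = B + 2.61·ex + 1.07·ey = (3.4344,-0.6663)
θ=226°: B = A + 1.00·(cos226°, sin226°) = (-0.6947, -0.7193)
θ=226°: |BD| = 6.7332
θ=226°: circle(B,6.00) ∩ circle(D,4.00): a=4.8518, h=3.5299
θ=226°:   candidates: C₊=(3.7522,3.3087) cross=23.768; C₋=(4.5065,-3.7107) cross=-23.768
θ=226°:   branch - wants cross < 0 → take C=(4.5065,-3.7107) (cross=-23.768)
θ=226°: ex = (C−B)/|BC| = (0.8669,-0.4986); ey = (0.4986,0.8669)
θ=226°: P = B + 2.61·ex + 1.07·ey = (2.1013,-1.0931)

θ=30°: 3.43 -0.67
θ=226°: 2.10 -1.09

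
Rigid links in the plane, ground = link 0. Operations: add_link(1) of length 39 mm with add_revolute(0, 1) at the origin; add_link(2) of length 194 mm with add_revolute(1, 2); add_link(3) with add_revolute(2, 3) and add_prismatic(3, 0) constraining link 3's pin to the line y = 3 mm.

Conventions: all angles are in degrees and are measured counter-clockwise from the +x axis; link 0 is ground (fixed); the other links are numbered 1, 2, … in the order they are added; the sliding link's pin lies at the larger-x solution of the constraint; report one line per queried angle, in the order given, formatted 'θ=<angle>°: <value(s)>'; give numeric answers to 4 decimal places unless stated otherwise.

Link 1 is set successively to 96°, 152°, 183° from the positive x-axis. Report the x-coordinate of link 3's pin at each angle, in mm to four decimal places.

geometry: r = 39 mm, L = 194 mm, e = 3 mm
θ=96°: crank pin P = (r cos θ, r sin θ) = (-4.076610, 38.786354)
θ=96°: h = r sin θ − e = 38.786354 − 3 = 35.786354
θ=96°: x = r cos θ + √(L² − h²) = -4.076610 + 190.670755 = 186.594145
θ=152°: crank pin P = (r cos θ, r sin θ) = (-34.434956, 18.309391)
θ=152°: h = r sin θ − e = 18.309391 − 3 = 15.309391
θ=152°: x = r cos θ + √(L² − h²) = -34.434956 + 193.394991 = 158.960035
θ=183°: crank pin P = (r cos θ, r sin θ) = (-38.946552, -2.041102)
θ=183°: h = r sin θ − e = -2.041102 − 3 = -5.041102
θ=183°: x = r cos θ + √(L² − h²) = -38.946552 + 193.934492 = 154.987940

θ=96°: 186.5941
θ=152°: 158.9600
θ=183°: 154.9879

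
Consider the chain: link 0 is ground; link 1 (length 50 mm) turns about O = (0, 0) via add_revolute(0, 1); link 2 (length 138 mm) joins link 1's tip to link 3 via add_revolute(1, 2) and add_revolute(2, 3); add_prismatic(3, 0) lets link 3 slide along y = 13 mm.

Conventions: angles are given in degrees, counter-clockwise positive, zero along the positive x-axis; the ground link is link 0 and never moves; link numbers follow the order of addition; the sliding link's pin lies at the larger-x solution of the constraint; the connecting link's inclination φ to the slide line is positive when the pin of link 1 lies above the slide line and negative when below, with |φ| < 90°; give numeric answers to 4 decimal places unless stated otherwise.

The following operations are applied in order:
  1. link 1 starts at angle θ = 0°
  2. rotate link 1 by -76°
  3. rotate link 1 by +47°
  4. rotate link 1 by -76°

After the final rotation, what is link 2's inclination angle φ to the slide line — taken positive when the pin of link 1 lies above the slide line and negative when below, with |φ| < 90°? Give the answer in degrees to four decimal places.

geometry: r = 50 mm, L = 138 mm, e = 13 mm; θ starts at 0°
rotate link 1 by -76°: θ ← 0° -76° = -76°
rotate link 1 by +47°: θ ← -76° +47° = -29°
rotate link 1 by -76°: θ ← -29° -76° = -105°
h = r sin θ − e = -48.296291 − 13 = -61.296291
sin φ = h / L = -61.296291 / 138 = -0.44417602
φ = arcsin(-0.44417602) = -26.370633°

-26.3706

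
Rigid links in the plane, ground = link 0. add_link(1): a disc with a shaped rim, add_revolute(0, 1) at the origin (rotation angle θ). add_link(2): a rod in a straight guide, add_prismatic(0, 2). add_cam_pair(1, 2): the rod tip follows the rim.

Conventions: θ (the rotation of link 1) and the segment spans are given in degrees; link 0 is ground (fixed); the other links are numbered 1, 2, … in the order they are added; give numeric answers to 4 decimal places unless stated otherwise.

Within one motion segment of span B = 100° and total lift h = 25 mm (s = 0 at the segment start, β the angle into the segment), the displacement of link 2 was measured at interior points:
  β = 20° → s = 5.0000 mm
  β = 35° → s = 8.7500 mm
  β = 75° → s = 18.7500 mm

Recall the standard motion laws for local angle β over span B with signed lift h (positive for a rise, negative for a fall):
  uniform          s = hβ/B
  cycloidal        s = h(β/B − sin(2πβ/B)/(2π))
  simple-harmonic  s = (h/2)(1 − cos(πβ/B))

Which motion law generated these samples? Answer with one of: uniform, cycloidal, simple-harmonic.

candidates at β/B = r: uniform s = h·r (linear in β); cycloidal s = h·(r − sin(2πr)/(2π)); simple-harmonic s = (h/2)(1 − cos(πr))
β=20°: printed 5.0000 | uniform 5.0000, cycloidal 1.2159, simple-harmonic 2.3873
β=35°: printed 8.7500 | uniform 8.7500, cycloidal 5.5310, simple-harmonic 6.8251
β=75°: printed 18.7500 | uniform 18.7500, cycloidal 22.7289, simple-harmonic 21.3388
only one law matches every sample → uniform

uniform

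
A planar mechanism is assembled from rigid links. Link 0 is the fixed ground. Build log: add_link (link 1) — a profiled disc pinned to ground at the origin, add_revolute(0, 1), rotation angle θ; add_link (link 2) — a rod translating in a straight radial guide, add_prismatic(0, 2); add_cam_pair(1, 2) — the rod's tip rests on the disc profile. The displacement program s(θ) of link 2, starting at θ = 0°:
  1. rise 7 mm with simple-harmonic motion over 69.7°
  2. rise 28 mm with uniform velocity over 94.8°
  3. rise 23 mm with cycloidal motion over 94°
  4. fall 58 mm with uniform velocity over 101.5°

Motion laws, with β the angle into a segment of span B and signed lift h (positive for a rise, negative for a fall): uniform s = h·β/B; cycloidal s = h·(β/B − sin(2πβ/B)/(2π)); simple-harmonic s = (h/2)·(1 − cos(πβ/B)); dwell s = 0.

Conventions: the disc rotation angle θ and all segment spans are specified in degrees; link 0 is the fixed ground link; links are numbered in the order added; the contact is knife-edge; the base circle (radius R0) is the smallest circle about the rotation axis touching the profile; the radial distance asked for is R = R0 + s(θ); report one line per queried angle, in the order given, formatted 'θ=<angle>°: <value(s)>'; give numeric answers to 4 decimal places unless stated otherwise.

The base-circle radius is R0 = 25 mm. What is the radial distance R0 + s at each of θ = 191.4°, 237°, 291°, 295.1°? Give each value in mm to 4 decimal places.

seg 1 [0°–69.7°] simple-harmonic, h=7: full span → s += 7 → s = 7.0000
seg 2 [69.7°–164.5°] uniform, h=28: full span → s += 28 → s = 35.0000
seg 3 [164.5°–258.5°] cycloidal, h=23: θ=191.4° here. β=26.9, B=94. 23·(0.2862 − sin(2π·0.2862)/(2π)) = 3.0155 → s = 38.0155
seg 3 [164.5°–258.5°] cycloidal, h=23: θ=237° here. β=72.5, B=94. 23·(0.7713 − sin(2π·0.7713)/(2π)) = 21.3673 → s = 56.3673
seg 3 [164.5°–258.5°] cycloidal, h=23: full span → s += 23 → s = 58.0000
seg 4 [258.5°–360°] uniform, h=-58: θ=291° here. β=32.5, B=101.5. -58·32.5/101.5 = -18.5714 → s = 39.4286
seg 4 [258.5°–360°] uniform, h=-58: θ=295.1° here. β=36.6, B=101.5. -58·36.6/101.5 = -20.9143 → s = 37.0857
θ=191.4°: R = R0 + s = 25 + 38.0155 = 63.0155
θ=237°: R = R0 + s = 25 + 56.3673 = 81.3673
θ=291°: R = R0 + s = 25 + 39.4286 = 64.4286
θ=295.1°: R = R0 + s = 25 + 37.0857 = 62.0857

θ=191.4°: 63.0155
θ=237°: 81.3673
θ=291°: 64.4286
θ=295.1°: 62.0857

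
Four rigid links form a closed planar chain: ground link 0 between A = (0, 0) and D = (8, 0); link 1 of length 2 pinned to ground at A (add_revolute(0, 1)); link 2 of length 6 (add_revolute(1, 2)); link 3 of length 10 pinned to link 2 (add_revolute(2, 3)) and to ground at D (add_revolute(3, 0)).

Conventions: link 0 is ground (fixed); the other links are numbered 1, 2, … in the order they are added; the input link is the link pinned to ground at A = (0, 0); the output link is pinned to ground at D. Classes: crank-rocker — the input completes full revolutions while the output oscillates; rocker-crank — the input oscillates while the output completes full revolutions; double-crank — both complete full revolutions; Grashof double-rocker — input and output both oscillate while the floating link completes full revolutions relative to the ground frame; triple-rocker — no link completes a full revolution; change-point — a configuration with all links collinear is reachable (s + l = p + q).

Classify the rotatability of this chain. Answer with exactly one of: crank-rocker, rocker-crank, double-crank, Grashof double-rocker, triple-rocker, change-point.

lengths: ground=8, input=2, coupler=6, output=10
sorted: s=2 (shortest), l=10 (longest), p+q=14
s + l = 12 vs p + q = 14
s + l < p + q (Grashof) with shortest = input link → crank-rocker

crank-rocker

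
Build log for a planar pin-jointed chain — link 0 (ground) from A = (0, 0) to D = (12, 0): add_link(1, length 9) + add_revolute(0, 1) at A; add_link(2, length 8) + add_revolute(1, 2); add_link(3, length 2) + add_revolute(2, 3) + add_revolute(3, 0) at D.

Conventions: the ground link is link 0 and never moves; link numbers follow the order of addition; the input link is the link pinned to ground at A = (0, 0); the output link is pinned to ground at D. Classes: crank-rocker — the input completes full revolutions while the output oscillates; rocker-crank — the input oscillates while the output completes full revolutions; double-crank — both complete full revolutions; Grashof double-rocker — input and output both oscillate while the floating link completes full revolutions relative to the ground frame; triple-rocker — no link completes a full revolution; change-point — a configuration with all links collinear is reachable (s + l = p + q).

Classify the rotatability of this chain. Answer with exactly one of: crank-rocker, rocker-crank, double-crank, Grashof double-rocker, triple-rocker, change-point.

lengths: ground=12, input=9, coupler=8, output=2
sorted: s=2 (shortest), l=12 (longest), p+q=17
s + l = 14 vs p + q = 17
s + l < p + q (Grashof) with shortest = output link → rocker-crank

rocker-crank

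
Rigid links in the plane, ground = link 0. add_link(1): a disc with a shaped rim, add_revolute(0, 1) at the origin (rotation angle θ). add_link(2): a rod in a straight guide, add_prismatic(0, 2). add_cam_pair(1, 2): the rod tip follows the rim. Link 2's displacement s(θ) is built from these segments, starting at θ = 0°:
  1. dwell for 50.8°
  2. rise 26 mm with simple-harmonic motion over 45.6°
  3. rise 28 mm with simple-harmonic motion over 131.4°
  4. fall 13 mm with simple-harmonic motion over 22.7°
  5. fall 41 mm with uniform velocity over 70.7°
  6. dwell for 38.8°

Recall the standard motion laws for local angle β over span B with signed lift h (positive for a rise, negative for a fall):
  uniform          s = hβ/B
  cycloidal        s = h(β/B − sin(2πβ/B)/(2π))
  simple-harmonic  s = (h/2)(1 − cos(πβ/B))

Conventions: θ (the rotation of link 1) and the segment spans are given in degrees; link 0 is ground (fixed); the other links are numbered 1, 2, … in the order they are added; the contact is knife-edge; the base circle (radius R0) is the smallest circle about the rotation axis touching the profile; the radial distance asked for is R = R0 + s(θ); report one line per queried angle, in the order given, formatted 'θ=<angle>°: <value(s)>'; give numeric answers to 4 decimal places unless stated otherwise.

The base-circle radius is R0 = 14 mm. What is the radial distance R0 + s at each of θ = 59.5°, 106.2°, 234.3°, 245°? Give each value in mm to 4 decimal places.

segment 1 (0° to 50.8°, dwell): s unchanged at 0.0000
θ = 59.5° falls in segment 2 (50.8° to 96.4°, simple-harmonic, h = 26): β = 59.5 − 50.8 = 8.7°, B = 45.6°; Δs = 26/2·(1 − cos(π·0.1908)) = 2.2661; s = 0.0000 + 2.2661 = 2.2661
segment 2 (50.8° to 96.4°, simple-harmonic, h = 26) is passed completely: s = 0.0000 + (26) = 26.0000
θ = 106.2° falls in segment 3 (96.4° to 227.8°, simple-harmonic, h = 28): β = 106.2 − 96.4 = 9.8°, B = 131.4°; Δs = 28/2·(1 − cos(π·0.0746)) = 0.3825; s = 26.0000 + 0.3825 = 26.3825
segment 3 (96.4° to 227.8°, simple-harmonic, h = 28) is passed completely: s = 26.0000 + (28) = 54.0000
θ = 234.3° falls in segment 4 (227.8° to 250.5°, simple-harmonic, h = -13): β = 234.3 − 227.8 = 6.5°, B = 22.7°; Δs = -13/2·(1 − cos(π·0.2863)) = -2.4574; s = 54.0000 − 2.4574 = 51.5426
θ = 245° falls in segment 4 (227.8° to 250.5°, simple-harmonic, h = -13): β = 245 − 227.8 = 17.2°, B = 22.7°; Δs = -13/2·(1 − cos(π·0.7577)) = -11.2062; s = 54.0000 − 11.2062 = 42.7938
θ=59.5°: R = R0 + s = 14 + 2.2661 = 16.2661
θ=106.2°: R = R0 + s = 14 + 26.3825 = 40.3825
θ=234.3°: R = R0 + s = 14 + 51.5426 = 65.5426
θ=245°: R = R0 + s = 14 + 42.7938 = 56.7938

θ=59.5°: 16.2661
θ=106.2°: 40.3825
θ=234.3°: 65.5426
θ=245°: 56.7938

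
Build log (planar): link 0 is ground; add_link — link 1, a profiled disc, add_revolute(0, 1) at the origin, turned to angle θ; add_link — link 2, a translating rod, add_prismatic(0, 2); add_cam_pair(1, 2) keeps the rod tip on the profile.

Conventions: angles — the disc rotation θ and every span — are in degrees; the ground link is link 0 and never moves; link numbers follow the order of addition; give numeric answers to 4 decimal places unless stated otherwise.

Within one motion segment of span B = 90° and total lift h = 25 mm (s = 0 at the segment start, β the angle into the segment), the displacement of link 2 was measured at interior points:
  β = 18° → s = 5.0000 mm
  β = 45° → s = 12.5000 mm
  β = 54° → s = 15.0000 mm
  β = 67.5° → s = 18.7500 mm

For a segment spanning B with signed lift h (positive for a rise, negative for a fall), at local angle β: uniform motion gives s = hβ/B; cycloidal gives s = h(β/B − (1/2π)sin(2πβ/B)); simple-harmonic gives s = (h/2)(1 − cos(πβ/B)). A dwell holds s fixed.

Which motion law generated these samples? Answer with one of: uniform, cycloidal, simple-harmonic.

candidates at β/B = r: uniform s = h·r (linear in β); cycloidal s = h·(r − sin(2πr)/(2π)); simple-harmonic s = (h/2)(1 − cos(πr))
β=18°: printed 5.0000 | uniform 5.0000, cycloidal 1.2159, simple-harmonic 2.3873
β=45°: printed 12.5000 | uniform 12.5000, cycloidal 12.5000, simple-harmonic 12.5000
β=54°: printed 15.0000 | uniform 15.0000, cycloidal 17.3387, simple-harmonic 16.3627
β=67.5°: printed 18.7500 | uniform 18.7500, cycloidal 22.7289, simple-harmonic 21.3388
only one law matches every sample → uniform

uniform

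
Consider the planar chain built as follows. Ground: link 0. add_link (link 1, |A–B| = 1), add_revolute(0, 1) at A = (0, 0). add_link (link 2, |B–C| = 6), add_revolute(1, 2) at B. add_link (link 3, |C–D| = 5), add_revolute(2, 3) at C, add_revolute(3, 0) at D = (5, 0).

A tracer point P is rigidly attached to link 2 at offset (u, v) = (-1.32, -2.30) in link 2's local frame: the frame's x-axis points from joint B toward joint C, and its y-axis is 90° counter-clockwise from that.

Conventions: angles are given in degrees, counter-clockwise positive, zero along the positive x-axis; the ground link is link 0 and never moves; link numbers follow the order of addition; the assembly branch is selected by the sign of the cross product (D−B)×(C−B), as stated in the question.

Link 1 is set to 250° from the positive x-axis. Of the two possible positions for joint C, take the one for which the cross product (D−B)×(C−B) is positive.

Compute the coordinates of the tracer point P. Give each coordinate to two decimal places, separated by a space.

A=(0,0), D=(5.00,0)
B = A + 1.00·(cos250°, sin250°) = (-0.3420, -0.9397)
|BD| = 5.4240
circle(B,6.00) ∩ circle(D,5.00): a=3.7260, h=4.7028
  candidates: C₊=(2.5129,4.3376) cross=25.508; C₋=(4.1424,-4.9259) cross=-25.508
  branch + wants cross > 0 → take C=(2.5129,4.3376) (cross=25.508)
ex = (C−B)/|BC| = (0.4758,0.8795); ey = (-0.8795,0.4758)
P = B + -1.32·ex + -2.30·ey = (1.0528,-3.1951)

1.05 -3.20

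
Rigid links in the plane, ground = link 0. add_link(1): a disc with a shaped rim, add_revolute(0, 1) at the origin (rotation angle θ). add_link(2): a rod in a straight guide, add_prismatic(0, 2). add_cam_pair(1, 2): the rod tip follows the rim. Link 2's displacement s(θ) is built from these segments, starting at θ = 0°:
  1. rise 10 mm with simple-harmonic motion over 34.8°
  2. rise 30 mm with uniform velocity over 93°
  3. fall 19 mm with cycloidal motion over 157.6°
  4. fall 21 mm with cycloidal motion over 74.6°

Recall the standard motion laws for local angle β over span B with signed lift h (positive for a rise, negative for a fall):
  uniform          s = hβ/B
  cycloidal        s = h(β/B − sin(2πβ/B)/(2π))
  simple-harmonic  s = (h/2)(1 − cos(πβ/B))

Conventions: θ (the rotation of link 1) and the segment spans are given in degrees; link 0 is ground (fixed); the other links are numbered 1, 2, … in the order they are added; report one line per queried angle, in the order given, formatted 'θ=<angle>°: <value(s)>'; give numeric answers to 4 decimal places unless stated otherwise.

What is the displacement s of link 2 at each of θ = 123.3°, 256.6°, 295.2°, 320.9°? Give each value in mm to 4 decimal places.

segment 1 (0° to 34.8°, simple-harmonic, h = 10) is passed completely: s = 0.0000 + (10) = 10.0000
θ = 123.3° falls in segment 2 (34.8° to 127.8°, uniform, h = 30): β = 123.3 − 34.8 = 88.5°, B = 93°; Δs = 30·88.5/93 = 28.5484; s = 10.0000 + 28.5484 = 38.5484
segment 2 (34.8° to 127.8°, uniform, h = 30) is passed completely: s = 10.0000 + (30) = 40.0000
θ = 256.6° falls in segment 3 (127.8° to 285.4°, cycloidal, h = -19): β = 256.6 − 127.8 = 128.8°, B = 157.6°; Δs = -19·(0.8173 − sin(2π·0.8173)/(2π)) = -18.2858; s = 40.0000 − 18.2858 = 21.7142
segment 3 (127.8° to 285.4°, cycloidal, h = -19) is passed completely: s = 40.0000 + (-19) = 21.0000
θ = 295.2° falls in segment 4 (285.4° to 360°, cycloidal, h = -21): β = 295.2 − 285.4 = 9.8°, B = 74.6°; Δs = -21·(0.1314 − sin(2π·0.1314)/(2π)) = -0.3027; s = 21.0000 − 0.3027 = 20.6973
θ = 320.9° falls in segment 4 (285.4° to 360°, cycloidal, h = -21): β = 320.9 − 285.4 = 35.5°, B = 74.6°; Δs = -21·(0.4759 − sin(2π·0.4759)/(2π)) = -9.4885; s = 21.0000 − 9.4885 = 11.5115

θ=123.3°: 38.5484
θ=256.6°: 21.7142
θ=295.2°: 20.6973
θ=320.9°: 11.5115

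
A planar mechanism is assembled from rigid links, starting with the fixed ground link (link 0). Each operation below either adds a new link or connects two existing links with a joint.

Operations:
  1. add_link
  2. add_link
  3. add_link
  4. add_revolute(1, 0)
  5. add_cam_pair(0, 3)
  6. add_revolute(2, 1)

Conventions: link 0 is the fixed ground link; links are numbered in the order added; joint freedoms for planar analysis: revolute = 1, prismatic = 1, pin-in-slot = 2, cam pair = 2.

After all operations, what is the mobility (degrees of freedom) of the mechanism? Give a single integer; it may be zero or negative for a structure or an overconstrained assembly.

link 0 = ground. State L|J1|J2 = 1|0|0
+link1  2|0|0
+link2  3|0|0
+link3  4|0|0
R(1,0) f=1→J1  4|1|0
C(0,3) f=2→J2  4|1|1
R(2,1) f=1→J1  4|2|1
M = 3(4−1)−2·2−1 = 9−4−1 = 4

M = 4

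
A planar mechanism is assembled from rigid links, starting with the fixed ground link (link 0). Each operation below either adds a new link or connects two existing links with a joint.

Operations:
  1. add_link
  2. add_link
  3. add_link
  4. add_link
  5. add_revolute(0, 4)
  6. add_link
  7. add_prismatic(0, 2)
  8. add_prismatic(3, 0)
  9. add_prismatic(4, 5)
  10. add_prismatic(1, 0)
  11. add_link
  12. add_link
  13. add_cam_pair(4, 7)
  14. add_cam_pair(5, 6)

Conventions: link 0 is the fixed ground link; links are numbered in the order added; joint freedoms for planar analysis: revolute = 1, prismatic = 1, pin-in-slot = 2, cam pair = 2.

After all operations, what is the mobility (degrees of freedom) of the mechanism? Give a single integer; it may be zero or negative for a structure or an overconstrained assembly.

ground; <1,0,0>
#1 <2,0,0>
#2 <3,0,0>
#3 <4,0,0>
#4 <5,0,0>
R:0↔4 J1 <5,1,0>
#5 <6,1,0>
P:0↔2 J1 <6,2,0>
P:3↔0 J1 <6,3,0>
P:4↔5 J1 <6,4,0>
P:1↔0 J1 <6,5,0>
#6 <7,5,0>
#7 <8,5,0>
C:4↔7 J2 <8,5,1>
C:5↔6 J2 <8,5,2>
3×7 − 2×5 − 1×2 = 9

M = 9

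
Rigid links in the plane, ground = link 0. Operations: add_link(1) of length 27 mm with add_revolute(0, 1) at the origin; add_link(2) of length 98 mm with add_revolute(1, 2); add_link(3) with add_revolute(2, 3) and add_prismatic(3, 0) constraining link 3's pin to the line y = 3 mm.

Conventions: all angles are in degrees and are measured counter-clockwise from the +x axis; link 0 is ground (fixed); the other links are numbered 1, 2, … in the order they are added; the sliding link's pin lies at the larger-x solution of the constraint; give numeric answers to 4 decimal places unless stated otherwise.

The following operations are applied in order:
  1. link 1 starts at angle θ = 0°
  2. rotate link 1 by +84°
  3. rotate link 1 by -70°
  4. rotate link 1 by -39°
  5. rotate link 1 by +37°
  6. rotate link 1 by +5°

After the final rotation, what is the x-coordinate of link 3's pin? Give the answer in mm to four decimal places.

geometry: r = 27 mm, L = 98 mm, e = 3 mm; θ starts at 0°
rotate link 1 by +84°: θ ← 0° +84° = 84°
rotate link 1 by -70°: θ ← 84° -70° = 14°
rotate link 1 by -39°: θ ← 14° -39° = -25°
rotate link 1 by +37°: θ ← -25° +37° = 12°
rotate link 1 by +5°: θ ← 12° +5° = 17°
crank pin P = (r cos θ, r sin θ) = (25.820228, 7.894036)
h = r sin θ − e = 7.894036 − 3 = 4.894036
x = r cos θ + √(L² − h²) = 25.820228 + 97.877722 = 123.697950

123.6980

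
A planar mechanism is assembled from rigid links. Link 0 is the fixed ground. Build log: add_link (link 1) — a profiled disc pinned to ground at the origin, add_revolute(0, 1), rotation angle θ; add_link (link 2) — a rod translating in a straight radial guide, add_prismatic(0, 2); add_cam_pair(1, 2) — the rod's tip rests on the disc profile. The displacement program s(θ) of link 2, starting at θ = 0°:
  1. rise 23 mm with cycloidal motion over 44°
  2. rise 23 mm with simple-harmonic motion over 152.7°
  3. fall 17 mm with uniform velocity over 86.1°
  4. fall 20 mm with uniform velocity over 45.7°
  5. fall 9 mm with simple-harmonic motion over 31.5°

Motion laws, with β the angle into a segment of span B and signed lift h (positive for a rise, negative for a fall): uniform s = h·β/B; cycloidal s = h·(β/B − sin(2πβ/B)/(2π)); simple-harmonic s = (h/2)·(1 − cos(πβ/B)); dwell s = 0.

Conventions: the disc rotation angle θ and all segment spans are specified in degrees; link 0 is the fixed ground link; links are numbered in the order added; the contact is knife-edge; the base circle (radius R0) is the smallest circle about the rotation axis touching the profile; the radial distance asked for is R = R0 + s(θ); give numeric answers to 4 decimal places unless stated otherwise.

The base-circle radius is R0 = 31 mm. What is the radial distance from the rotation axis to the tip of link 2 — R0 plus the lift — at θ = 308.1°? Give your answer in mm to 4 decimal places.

seg 1 [0°–44°] cycloidal, h=23: full span → s += 23 → s = 23.0000
seg 2 [44°–196.7°] simple-harmonic, h=23: full span → s += 23 → s = 46.0000
seg 3 [196.7°–282.8°] uniform, h=-17: full span → s += -17 → s = 29.0000
seg 4 [282.8°–328.5°] uniform, h=-20: θ=308.1° here. β=25.3, B=45.7. -20·25.3/45.7 = -11.0722 → s = 17.9278
R = R0 + s = 31 + 17.9278 = 48.9278

48.9278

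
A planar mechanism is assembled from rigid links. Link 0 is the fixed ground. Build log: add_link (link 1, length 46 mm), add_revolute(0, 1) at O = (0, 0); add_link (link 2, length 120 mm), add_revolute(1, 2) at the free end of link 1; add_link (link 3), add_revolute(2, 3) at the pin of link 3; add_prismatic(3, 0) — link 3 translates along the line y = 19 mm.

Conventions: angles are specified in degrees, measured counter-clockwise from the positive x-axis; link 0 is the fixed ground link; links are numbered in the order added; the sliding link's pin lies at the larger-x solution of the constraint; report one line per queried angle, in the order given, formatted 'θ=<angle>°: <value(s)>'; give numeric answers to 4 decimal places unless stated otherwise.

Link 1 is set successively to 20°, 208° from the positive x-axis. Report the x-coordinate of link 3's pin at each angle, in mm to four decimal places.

geometry: r = 46 mm, L = 120 mm, e = 19 mm
θ=20°: crank pin P = (r cos θ, r sin θ) = (43.225861, 15.732927)
θ=20°: h = r sin θ − e = 15.732927 − 19 = -3.267073
θ=20°: x = r cos θ + √(L² − h²) = 43.225861 + 119.955518 = 163.181378
θ=208°: crank pin P = (r cos θ, r sin θ) = (-40.615589, -21.595692)
θ=208°: h = r sin θ − e = -21.595692 − 19 = -40.595692
θ=208°: x = r cos θ + √(L² − h²) = -40.615589 + 112.924709 = 72.309119

θ=20°: 163.1814
θ=208°: 72.3091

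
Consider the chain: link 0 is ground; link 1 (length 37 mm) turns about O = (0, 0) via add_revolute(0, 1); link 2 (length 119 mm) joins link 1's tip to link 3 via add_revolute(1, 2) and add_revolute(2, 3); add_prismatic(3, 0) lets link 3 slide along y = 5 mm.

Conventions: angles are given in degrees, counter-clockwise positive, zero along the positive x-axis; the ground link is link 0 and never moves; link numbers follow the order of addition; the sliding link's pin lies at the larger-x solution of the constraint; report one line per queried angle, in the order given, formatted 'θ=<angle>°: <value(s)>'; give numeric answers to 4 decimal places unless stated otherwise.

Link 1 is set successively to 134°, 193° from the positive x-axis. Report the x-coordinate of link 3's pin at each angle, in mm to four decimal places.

geometry: r = 37 mm, L = 119 mm, e = 5 mm
θ=134°: crank pin P = (r cos θ, r sin θ) = (-25.702360, 26.615573)
θ=134°: h = r sin θ − e = 26.615573 − 5 = 21.615573
θ=134°: x = r cos θ + √(L² − h²) = -25.702360 + 117.020370 = 91.318010
θ=193°: crank pin P = (r cos θ, r sin θ) = (-36.051692, -8.323189)
θ=193°: h = r sin θ − e = -8.323189 − 5 = -13.323189
θ=193°: x = r cos θ + √(L² − h²) = -36.051692 + 118.251819 = 82.200126

θ=134°: 91.3180
θ=193°: 82.2001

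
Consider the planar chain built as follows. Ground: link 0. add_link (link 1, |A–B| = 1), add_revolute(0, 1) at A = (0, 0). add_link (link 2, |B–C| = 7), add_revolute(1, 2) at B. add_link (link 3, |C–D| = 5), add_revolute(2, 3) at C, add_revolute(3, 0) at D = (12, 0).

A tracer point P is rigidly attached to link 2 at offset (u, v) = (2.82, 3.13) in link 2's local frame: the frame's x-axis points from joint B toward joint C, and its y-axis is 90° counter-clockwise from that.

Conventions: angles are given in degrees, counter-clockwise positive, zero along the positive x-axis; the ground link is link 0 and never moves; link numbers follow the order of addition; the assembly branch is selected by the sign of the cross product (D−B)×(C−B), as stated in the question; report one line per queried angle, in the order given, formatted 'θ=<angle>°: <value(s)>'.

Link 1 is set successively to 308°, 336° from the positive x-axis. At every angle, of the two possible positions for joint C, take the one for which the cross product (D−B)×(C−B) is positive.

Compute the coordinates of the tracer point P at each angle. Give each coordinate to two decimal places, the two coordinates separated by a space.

A=(0,0), D=(12.00,0)
θ=308°: B = A + 1.00·(cos308°, sin308°) = (0.6157, -0.7880)
θ=308°: |BD| = 11.4116
θ=308°: circle(B,7.00) ∩ circle(D,5.00): a=6.7574, h=1.8271
θ=308°:   candidates: C₊=(7.2307,1.5013) cross=20.850; C₋=(7.4830,-2.1441) cross=-20.850
θ=308°:   branch + wants cross > 0 → take C=(7.2307,1.5013) (cross=20.850)
θ=308°: ex = (C−B)/|BC| = (0.9450,0.3270); ey = (-0.3270,0.9450)
θ=308°: P = B + 2.82·ex + 3.13·ey = (2.2569,3.0921)
θ=336°: B = A + 1.00·(cos336°, sin336°) = (0.9135, -0.4067)
θ=336°: |BD| = 11.0939
θ=336°: circle(B,7.00) ∩ circle(D,5.00): a=6.6286, h=2.2497
θ=336°:   candidates: C₊=(7.4552,2.0845) cross=24.958; C₋=(7.6202,-2.4119) cross=-24.958
θ=336°:   branch + wants cross > 0 → take C=(7.4552,2.0845) (cross=24.958)
θ=336°: ex = (C−B)/|BC| = (0.9345,0.3559); ey = (-0.3559,0.9345)
θ=336°: P = B + 2.82·ex + 3.13·ey = (2.4350,3.5219)

θ=308°: 2.26 3.09
θ=336°: 2.43 3.52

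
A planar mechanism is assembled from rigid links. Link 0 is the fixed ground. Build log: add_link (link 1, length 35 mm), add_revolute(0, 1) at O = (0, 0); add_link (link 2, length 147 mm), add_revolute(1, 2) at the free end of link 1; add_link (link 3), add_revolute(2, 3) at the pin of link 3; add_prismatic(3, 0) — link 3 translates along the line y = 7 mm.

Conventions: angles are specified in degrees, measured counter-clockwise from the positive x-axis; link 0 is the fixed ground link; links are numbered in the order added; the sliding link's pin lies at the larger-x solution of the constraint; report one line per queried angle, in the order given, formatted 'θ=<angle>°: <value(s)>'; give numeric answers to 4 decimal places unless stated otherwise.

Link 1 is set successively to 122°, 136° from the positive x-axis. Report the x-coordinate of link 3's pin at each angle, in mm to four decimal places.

geometry: r = 35 mm, L = 147 mm, e = 7 mm
θ=122°: crank pin P = (r cos θ, r sin θ) = (-18.547174, 29.681683)
θ=122°: h = r sin θ − e = 29.681683 − 7 = 22.681683
θ=122°: x = r cos θ + √(L² − h²) = -18.547174 + 145.239599 = 126.692425
θ=136°: crank pin P = (r cos θ, r sin θ) = (-25.176893, 24.313043)
θ=136°: h = r sin θ − e = 24.313043 − 7 = 17.313043
θ=136°: x = r cos θ + √(L² − h²) = -25.176893 + 145.976911 = 120.800018

θ=122°: 126.6924
θ=136°: 120.8000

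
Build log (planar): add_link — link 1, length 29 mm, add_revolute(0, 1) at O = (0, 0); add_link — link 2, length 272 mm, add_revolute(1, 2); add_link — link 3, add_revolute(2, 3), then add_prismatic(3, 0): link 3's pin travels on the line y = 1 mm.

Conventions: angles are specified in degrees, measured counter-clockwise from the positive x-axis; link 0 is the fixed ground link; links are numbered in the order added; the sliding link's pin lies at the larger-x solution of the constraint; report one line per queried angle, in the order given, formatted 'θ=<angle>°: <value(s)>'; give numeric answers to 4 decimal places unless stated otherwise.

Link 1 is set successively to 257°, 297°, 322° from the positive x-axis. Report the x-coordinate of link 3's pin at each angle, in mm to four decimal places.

geometry: r = 29 mm, L = 272 mm, e = 1 mm
θ=257°: crank pin P = (r cos θ, r sin θ) = (-6.523581, -28.256732)
θ=257°: h = r sin θ − e = -28.256732 − 1 = -29.256732
θ=257°: x = r cos θ + √(L² − h²) = -6.523581 + 270.421973 = 263.898393
θ=297°: crank pin P = (r cos θ, r sin θ) = (13.165724, -25.839189)
θ=297°: h = r sin θ − e = -25.839189 − 1 = -26.839189
θ=297°: x = r cos θ + √(L² − h²) = 13.165724 + 270.672603 = 283.838327
θ=322°: crank pin P = (r cos θ, r sin θ) = (22.852312, -17.854183)
θ=322°: h = r sin θ − e = -17.854183 − 1 = -18.854183
θ=322°: x = r cos θ + √(L² − h²) = 22.852312 + 271.345757 = 294.198069

θ=257°: 263.8984
θ=297°: 283.8383
θ=322°: 294.1981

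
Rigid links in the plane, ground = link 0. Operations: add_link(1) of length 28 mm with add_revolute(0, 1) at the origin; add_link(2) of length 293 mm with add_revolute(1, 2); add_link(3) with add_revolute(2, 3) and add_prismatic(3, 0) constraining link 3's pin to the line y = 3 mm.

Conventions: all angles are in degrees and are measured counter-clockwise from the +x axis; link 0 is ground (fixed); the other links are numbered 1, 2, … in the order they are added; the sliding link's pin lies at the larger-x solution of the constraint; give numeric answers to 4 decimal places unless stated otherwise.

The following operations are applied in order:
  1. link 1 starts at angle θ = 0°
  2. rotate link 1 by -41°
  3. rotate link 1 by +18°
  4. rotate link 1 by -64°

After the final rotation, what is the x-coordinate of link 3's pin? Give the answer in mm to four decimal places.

geometry: r = 28 mm, L = 293 mm, e = 3 mm; θ starts at 0°
rotate link 1 by -41°: θ ← 0° -41° = -41°
rotate link 1 by +18°: θ ← -41° +18° = -23°
rotate link 1 by -64°: θ ← -23° -64° = -87°
crank pin P = (r cos θ, r sin θ) = (1.465407, -27.961627)
h = r sin θ − e = -27.961627 − 3 = -30.961627
x = r cos θ + √(L² − h²) = 1.465407 + 291.359533 = 292.824940

292.8249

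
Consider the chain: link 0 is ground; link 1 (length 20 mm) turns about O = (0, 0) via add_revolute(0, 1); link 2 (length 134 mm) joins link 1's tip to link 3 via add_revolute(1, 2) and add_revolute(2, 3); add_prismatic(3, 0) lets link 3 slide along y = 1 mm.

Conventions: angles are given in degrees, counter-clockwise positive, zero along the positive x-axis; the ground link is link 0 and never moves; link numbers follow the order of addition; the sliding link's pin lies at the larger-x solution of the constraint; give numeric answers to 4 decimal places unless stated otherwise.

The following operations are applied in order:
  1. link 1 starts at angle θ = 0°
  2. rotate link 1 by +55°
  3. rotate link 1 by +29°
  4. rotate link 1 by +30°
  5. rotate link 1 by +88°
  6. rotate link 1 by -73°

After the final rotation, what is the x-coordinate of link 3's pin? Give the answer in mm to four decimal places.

geometry: r = 20 mm, L = 134 mm, e = 1 mm; θ starts at 0°
rotate link 1 by +55°: θ ← 0° +55° = 55°
rotate link 1 by +29°: θ ← 55° +29° = 84°
rotate link 1 by +30°: θ ← 84° +30° = 114°
rotate link 1 by +88°: θ ← 114° +88° = 202°
rotate link 1 by -73°: θ ← 202° -73° = 129°
crank pin P = (r cos θ, r sin θ) = (-12.586408, 15.542919)
h = r sin θ − e = 15.542919 − 1 = 14.542919
x = r cos θ + √(L² − h²) = -12.586408 + 133.208496 = 120.622089

120.6221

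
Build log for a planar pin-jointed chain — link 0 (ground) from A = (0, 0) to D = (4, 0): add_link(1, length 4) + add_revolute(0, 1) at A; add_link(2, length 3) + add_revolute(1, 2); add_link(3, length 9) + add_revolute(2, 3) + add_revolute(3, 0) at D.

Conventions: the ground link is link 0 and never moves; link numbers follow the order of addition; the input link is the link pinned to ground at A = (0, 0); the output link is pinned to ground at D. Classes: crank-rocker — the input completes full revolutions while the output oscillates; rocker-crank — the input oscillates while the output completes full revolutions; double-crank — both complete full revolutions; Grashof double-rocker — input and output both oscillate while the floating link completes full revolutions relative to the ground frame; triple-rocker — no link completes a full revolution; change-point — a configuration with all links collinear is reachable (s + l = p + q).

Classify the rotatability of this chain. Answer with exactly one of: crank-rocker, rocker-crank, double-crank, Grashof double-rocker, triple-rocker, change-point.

lengths: ground=4, input=4, coupler=3, output=9
sorted: s=3 (shortest), l=9 (longest), p+q=8
s + l = 12 vs p + q = 8
s + l > p + q → non-Grashof → no link fully rotates → triple-rocker

triple-rocker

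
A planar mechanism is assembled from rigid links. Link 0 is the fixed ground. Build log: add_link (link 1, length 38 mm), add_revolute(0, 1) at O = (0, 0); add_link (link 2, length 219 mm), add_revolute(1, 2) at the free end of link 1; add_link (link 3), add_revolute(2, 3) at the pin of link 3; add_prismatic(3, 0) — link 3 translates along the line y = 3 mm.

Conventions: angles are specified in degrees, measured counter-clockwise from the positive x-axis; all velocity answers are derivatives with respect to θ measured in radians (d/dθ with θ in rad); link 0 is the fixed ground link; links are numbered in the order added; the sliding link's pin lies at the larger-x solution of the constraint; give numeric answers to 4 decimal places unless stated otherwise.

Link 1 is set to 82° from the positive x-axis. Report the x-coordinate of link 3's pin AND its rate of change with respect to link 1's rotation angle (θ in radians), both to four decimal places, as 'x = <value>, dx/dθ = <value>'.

geometry: r = 38 mm, L = 219 mm, e = 3 mm
crank pin P = (r cos θ, r sin θ) = (5.288578, 37.630187)
h = r sin θ − e = 37.630187 − 3 = 34.630187
x = r cos θ + √(L² − h²) = 5.288578 + 216.244654 = 221.533231
dx/dθ = −r sin θ − h·r cos θ/√(L² − h²) (θ in radians; h = 34.630187) = -38.477118

x = 221.5332, dx/dθ = -38.4771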